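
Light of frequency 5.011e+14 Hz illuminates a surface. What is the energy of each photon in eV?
2.0724 eV

Using E = hf:

E = hf = (6.626×10⁻³⁴ J·s)(5.011e+14 Hz)
E = 2.0724 eV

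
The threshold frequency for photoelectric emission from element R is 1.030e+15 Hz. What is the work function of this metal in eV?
4.26 eV

At the threshold frequency, photon energy equals work function:
φ = hf₀

Calculating:
φ = (6.626×10⁻³⁴ J·s)(1.030e+15 Hz)
φ = 4.26 eV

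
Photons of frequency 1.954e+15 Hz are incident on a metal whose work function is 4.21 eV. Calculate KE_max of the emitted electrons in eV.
3.8711 eV

Using Einstein's photoelectric equation: KE_max = hf - φ

First, calculate the photon energy:
E_photon = hf = (6.626×10⁻³⁴ J·s)(1.954e+15 Hz)
E_photon = 8.0811 eV

Then, the maximum kinetic energy:
KE_max = E_photon - φ = 8.0811 eV - 4.21 eV = 3.8711 eV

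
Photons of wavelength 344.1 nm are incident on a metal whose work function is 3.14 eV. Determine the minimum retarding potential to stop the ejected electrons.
0.4631 V

The stopping potential V_s satisfies: eV_s = KE_max

First, find KE_max using Einstein's equation:
E_photon = hc/λ = 3.6031 eV
KE_max = E_photon - φ = 3.6031 - 3.14 = 0.4631 eV

Since eV_s = KE_max:
V_s = KE_max/e = 0.4631 V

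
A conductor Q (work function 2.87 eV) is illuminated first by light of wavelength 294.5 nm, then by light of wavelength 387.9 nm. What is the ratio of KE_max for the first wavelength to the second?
4.1067

Using Einstein's equation: KE_max = hc/λ - φ

For λ₁ = 294.5 nm:
E₁ = hc/λ₁ = 4.2100 eV
KE₁ = E₁ - φ = 4.2100 - 2.87 = 1.3400 eV

For λ₂ = 387.9 nm:
E₂ = hc/λ₂ = 3.1963 eV
KE₂ = E₂ - φ = 3.1963 - 2.87 = 0.3263 eV

Ratio: KE₁/KE₂ = 1.3400/0.3263 = 4.1067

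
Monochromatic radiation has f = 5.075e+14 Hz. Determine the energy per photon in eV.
2.0989 eV

Using E = hf:

E = hf = (6.626×10⁻³⁴ J·s)(5.075e+14 Hz)
E = 2.0989 eV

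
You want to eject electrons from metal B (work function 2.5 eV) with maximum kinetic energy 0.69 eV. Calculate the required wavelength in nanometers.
388.67 nm

From Einstein's equation: KE_max = hc/λ - φ

Rearranging for λ:
hc/λ = KE_max + φ
λ = hc/(KE_max + φ)

Required photon energy:
E_photon = KE_max + φ = 0.69 + 2.5 = 3.19 eV

Required wavelength:
λ = hc/E_photon = (6.626×10⁻³⁴)(3×10⁸) / (3.19 × 1.602×10⁻¹⁹)
λ = 388.67 nm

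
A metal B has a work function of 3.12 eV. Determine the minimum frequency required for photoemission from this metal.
7.5441e+14 Hz

The threshold frequency is when the photon energy equals the work function:
hf₀ = φ

Solving for f₀:
f₀ = φ/h = (3.12 eV × 1.602×10⁻¹⁹ J/eV) / (6.626×10⁻³⁴ J·s)
f₀ = 7.5441e+14 Hz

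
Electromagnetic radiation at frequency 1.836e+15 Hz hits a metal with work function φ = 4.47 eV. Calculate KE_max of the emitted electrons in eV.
3.1231 eV

Using Einstein's photoelectric equation: KE_max = hf - φ

First, calculate the photon energy:
E_photon = hf = (6.626×10⁻³⁴ J·s)(1.836e+15 Hz)
E_photon = 7.5931 eV

Then, the maximum kinetic energy:
KE_max = E_photon - φ = 7.5931 eV - 4.47 eV = 3.1231 eV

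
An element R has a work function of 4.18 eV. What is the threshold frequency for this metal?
1.0107e+15 Hz

The threshold frequency is when the photon energy equals the work function:
hf₀ = φ

Solving for f₀:
f₀ = φ/h = (4.18 eV × 1.602×10⁻¹⁹ J/eV) / (6.626×10⁻³⁴ J·s)
f₀ = 1.0107e+15 Hz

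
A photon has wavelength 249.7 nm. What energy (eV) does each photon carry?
4.9653 eV

Using E = hf = hc/λ:

E = hc/λ = (6.626×10⁻³⁴ J·s)(3×10⁸ m/s) / (249.7×10⁻⁹ m)
E = 4.9653 eV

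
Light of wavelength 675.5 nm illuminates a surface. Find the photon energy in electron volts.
1.8354 eV

Using E = hf = hc/λ:

E = hc/λ = (6.626×10⁻³⁴ J·s)(3×10⁸ m/s) / (675.5×10⁻⁹ m)
E = 1.8354 eV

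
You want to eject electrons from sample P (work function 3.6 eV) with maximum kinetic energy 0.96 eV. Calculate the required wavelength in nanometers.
271.90 nm

From Einstein's equation: KE_max = hc/λ - φ

Rearranging for λ:
hc/λ = KE_max + φ
λ = hc/(KE_max + φ)

Required photon energy:
E_photon = KE_max + φ = 0.96 + 3.6 = 4.56 eV

Required wavelength:
λ = hc/E_photon = (6.626×10⁻³⁴)(3×10⁸) / (4.56 × 1.602×10⁻¹⁹)
λ = 271.90 nm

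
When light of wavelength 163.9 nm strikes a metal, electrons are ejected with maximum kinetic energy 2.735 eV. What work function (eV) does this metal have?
4.83 eV

From Einstein's photoelectric equation: KE_max = hf - φ = hc/λ - φ

Rearranging for φ:
φ = hc/λ - KE_max

Calculate photon energy:
E_photon = hc/λ = 7.5646 eV

Therefore:
φ = 7.5646 - 2.735 = 4.83 eV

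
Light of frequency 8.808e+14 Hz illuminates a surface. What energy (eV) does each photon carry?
3.6427 eV

Using E = hf:

E = hf = (6.626×10⁻³⁴ J·s)(8.808e+14 Hz)
E = 3.6427 eV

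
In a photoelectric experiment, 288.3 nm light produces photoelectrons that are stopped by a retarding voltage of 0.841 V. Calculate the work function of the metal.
3.46 eV

The stopping potential gives the maximum kinetic energy: KE_max = eV_s = 0.841 eV

From Einstein's photoelectric equation: KE_max = hc/λ - φ
Rearranging: φ = hc/λ - KE_max

Calculate photon energy:
E_photon = hc/λ = (6.626×10⁻³⁴ J·s)(3×10⁸ m/s) / (288.3×10⁻⁹ m) = 4.3005 eV

Therefore:
φ = 4.3005 - 0.841 = 3.46 eV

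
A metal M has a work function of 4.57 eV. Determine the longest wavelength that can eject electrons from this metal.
271.30 nm

The threshold wavelength is when the photon energy equals the work function:
hc/λ₀ = φ

Solving for λ₀:
λ₀ = hc/φ = (6.626×10⁻³⁴ J·s)(3×10⁸ m/s) / (4.57 eV × 1.602×10⁻¹⁹ J/eV)
λ₀ = 271.30 nm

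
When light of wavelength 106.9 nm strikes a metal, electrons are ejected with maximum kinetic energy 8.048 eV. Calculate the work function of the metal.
3.55 eV

From Einstein's photoelectric equation: KE_max = hf - φ = hc/λ - φ

Rearranging for φ:
φ = hc/λ - KE_max

Calculate photon energy:
E_photon = hc/λ = 11.5981 eV

Therefore:
φ = 11.5981 - 8.048 = 3.55 eV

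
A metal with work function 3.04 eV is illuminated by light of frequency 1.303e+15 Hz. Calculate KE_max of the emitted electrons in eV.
2.3488 eV

Using Einstein's photoelectric equation: KE_max = hf - φ

First, calculate the photon energy:
E_photon = hf = (6.626×10⁻³⁴ J·s)(1.303e+15 Hz)
E_photon = 5.3888 eV

Then, the maximum kinetic energy:
KE_max = E_photon - φ = 5.3888 eV - 3.04 eV = 2.3488 eV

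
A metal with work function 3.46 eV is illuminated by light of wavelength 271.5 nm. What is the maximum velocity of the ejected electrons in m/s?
6.2392e+05 m/s

First, find the maximum kinetic energy:
E_photon = hc/λ = 4.5666 eV
KE_max = E_photon - φ = 4.5666 - 3.46 = 1.1066 eV

Convert to Joules: KE_max = 1.1066 × 1.602×10⁻¹⁹ J = 1.7730e-19 J

Then use KE = ½mv² to find velocity:
v = √(2·KE/m) = √(2 × 1.7730e-19 J / 9.109e-31 kg)
v = 6.2392e+05 m/s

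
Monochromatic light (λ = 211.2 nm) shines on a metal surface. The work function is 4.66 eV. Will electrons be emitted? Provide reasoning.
Yes

For photoemission, the photon energy must exceed the work function.

Photon energy: E = hc/λ = 5.8705 eV
Work function: φ = 4.66 eV

Since E_photon (5.8705 eV) > φ (4.66 eV), photoemission WILL occur.
The threshold wavelength is λ₀ = hc/φ = 266.1 nm.
Since 211.2 nm < 266.1 nm, the light has sufficient energy.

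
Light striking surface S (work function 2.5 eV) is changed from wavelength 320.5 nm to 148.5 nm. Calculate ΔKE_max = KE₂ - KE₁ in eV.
4.4806 eV

Using Einstein's equation: KE_max = hc/λ - φ

For λ₁ = 320.5 nm:
KE₁ = hc/λ₁ - φ = 3.8685 - 2.5 = 1.3685 eV

For λ₂ = 148.5 nm:
KE₂ = hc/λ₂ - φ = 8.3491 - 2.5 = 5.8491 eV

Change in KE:
ΔKE = KE₂ - KE₁ = 5.8491 - 1.3685 = 4.4806 eV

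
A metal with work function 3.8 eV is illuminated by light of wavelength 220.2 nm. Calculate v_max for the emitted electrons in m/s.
8.0244e+05 m/s

First, find the maximum kinetic energy:
E_photon = hc/λ = 5.6305 eV
KE_max = E_photon - φ = 5.6305 - 3.8 = 1.8305 eV

Convert to Joules: KE_max = 1.8305 × 1.602×10⁻¹⁹ J = 2.9328e-19 J

Then use KE = ½mv² to find velocity:
v = √(2·KE/m) = √(2 × 2.9328e-19 J / 9.109e-31 kg)
v = 8.0244e+05 m/s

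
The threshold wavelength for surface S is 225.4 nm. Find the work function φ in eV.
5.50 eV

At the threshold wavelength, photon energy equals work function:
φ = hc/λ₀

Calculating:
φ = (6.626×10⁻³⁴ J·s)(3×10⁸ m/s) / (225.4×10⁻⁹ m)
φ = 5.50 eV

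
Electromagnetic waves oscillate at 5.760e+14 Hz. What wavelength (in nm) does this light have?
520.47 nm

Using the wave equation: c = fλ

Solving for wavelength:
λ = c/f = (3×10⁸ m/s) / (5.760e+14 Hz)
λ = 520.47 nm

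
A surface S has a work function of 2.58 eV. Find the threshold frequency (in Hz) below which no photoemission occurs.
6.2384e+14 Hz

The threshold frequency is when the photon energy equals the work function:
hf₀ = φ

Solving for f₀:
f₀ = φ/h = (2.58 eV × 1.602×10⁻¹⁹ J/eV) / (6.626×10⁻³⁴ J·s)
f₀ = 6.2384e+14 Hz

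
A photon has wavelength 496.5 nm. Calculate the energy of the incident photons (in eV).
2.4972 eV

Using E = hf = hc/λ:

E = hc/λ = (6.626×10⁻³⁴ J·s)(3×10⁸ m/s) / (496.5×10⁻⁹ m)
E = 2.4972 eV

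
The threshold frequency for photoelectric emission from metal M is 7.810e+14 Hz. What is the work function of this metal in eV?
3.23 eV

At the threshold frequency, photon energy equals work function:
φ = hf₀

Calculating:
φ = (6.626×10⁻³⁴ J·s)(7.810e+14 Hz)
φ = 3.23 eV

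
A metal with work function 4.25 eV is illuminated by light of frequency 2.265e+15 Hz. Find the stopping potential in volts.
5.1173 V

The stopping potential V_s satisfies: eV_s = KE_max

First, find KE_max using Einstein's equation:
E_photon = hf = (6.626×10⁻³⁴ J·s)(2.265e+15 Hz) = 9.3673 eV
KE_max = E_photon - φ = 9.3673 - 4.25 = 5.1173 eV

Since eV_s = KE_max:
V_s = KE_max/e = 5.1173 V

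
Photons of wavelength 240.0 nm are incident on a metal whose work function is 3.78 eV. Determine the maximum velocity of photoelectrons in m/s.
6.9825e+05 m/s

First, find the maximum kinetic energy:
E_photon = hc/λ = 5.1660 eV
KE_max = E_photon - φ = 5.1660 - 3.78 = 1.3860 eV

Convert to Joules: KE_max = 1.3860 × 1.602×10⁻¹⁹ J = 2.2206e-19 J

Then use KE = ½mv² to find velocity:
v = √(2·KE/m) = √(2 × 2.2206e-19 J / 9.109e-31 kg)
v = 6.9825e+05 m/s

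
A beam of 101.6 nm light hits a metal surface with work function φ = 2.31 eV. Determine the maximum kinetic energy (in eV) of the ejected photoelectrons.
9.8932 eV

Using Einstein's photoelectric equation: KE_max = hf - φ = hc/λ - φ

First, calculate the photon energy:
E_photon = hc/λ = (6.626×10⁻³⁴ J·s)(3×10⁸ m/s) / (101.6×10⁻⁹ m)
E_photon = 12.2032 eV

Then, the maximum kinetic energy:
KE_max = E_photon - φ = 12.2032 eV - 2.31 eV = 9.8932 eV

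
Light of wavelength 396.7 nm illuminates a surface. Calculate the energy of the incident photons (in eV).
3.1254 eV

Using E = hf = hc/λ:

E = hc/λ = (6.626×10⁻³⁴ J·s)(3×10⁸ m/s) / (396.7×10⁻⁹ m)
E = 3.1254 eV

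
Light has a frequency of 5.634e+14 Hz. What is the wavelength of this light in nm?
532.11 nm

Using the wave equation: c = fλ

Solving for wavelength:
λ = c/f = (3×10⁸ m/s) / (5.634e+14 Hz)
λ = 532.11 nm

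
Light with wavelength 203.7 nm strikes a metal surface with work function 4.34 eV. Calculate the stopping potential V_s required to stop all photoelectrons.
1.7466 V

The stopping potential V_s satisfies: eV_s = KE_max

First, find KE_max using Einstein's equation:
E_photon = hc/λ = 6.0866 eV
KE_max = E_photon - φ = 6.0866 - 4.34 = 1.7466 eV

Since eV_s = KE_max:
V_s = KE_max/e = 1.7466 V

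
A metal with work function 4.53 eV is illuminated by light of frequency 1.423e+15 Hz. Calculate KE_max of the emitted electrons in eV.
1.3551 eV

Using Einstein's photoelectric equation: KE_max = hf - φ

First, calculate the photon energy:
E_photon = hf = (6.626×10⁻³⁴ J·s)(1.423e+15 Hz)
E_photon = 5.8851 eV

Then, the maximum kinetic energy:
KE_max = E_photon - φ = 5.8851 eV - 4.53 eV = 1.3551 eV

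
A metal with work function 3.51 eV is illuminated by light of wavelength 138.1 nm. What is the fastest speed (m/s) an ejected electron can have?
1.3869e+06 m/s

First, find the maximum kinetic energy:
E_photon = hc/λ = 8.9779 eV
KE_max = E_photon - φ = 8.9779 - 3.51 = 5.4679 eV

Convert to Joules: KE_max = 5.4679 × 1.602×10⁻¹⁹ J = 8.7605e-19 J

Then use KE = ½mv² to find velocity:
v = √(2·KE/m) = √(2 × 8.7605e-19 J / 9.109e-31 kg)
v = 1.3869e+06 m/s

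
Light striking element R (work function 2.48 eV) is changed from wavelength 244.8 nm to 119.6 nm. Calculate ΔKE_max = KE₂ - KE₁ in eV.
5.3019 eV

Using Einstein's equation: KE_max = hc/λ - φ

For λ₁ = 244.8 nm:
KE₁ = hc/λ₁ - φ = 5.0647 - 2.48 = 2.5847 eV

For λ₂ = 119.6 nm:
KE₂ = hc/λ₂ - φ = 10.3666 - 2.48 = 7.8866 eV

Change in KE:
ΔKE = KE₂ - KE₁ = 7.8866 - 2.5847 = 5.3019 eV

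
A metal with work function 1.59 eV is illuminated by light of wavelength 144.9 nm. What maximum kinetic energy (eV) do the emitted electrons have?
6.9665 eV

Using Einstein's photoelectric equation: KE_max = hf - φ = hc/λ - φ

First, calculate the photon energy:
E_photon = hc/λ = (6.626×10⁻³⁴ J·s)(3×10⁸ m/s) / (144.9×10⁻⁹ m)
E_photon = 8.5565 eV

Then, the maximum kinetic energy:
KE_max = E_photon - φ = 8.5565 eV - 1.59 eV = 6.9665 eV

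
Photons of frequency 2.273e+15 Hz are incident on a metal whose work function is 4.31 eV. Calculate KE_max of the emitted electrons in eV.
5.0904 eV

Using Einstein's photoelectric equation: KE_max = hf - φ

First, calculate the photon energy:
E_photon = hf = (6.626×10⁻³⁴ J·s)(2.273e+15 Hz)
E_photon = 9.4004 eV

Then, the maximum kinetic energy:
KE_max = E_photon - φ = 9.4004 eV - 4.31 eV = 5.0904 eV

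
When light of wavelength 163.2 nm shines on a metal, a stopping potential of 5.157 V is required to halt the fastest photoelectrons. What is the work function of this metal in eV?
2.44 eV

The stopping potential gives the maximum kinetic energy: KE_max = eV_s = 5.157 eV

From Einstein's photoelectric equation: KE_max = hc/λ - φ
Rearranging: φ = hc/λ - KE_max

Calculate photon energy:
E_photon = hc/λ = (6.626×10⁻³⁴ J·s)(3×10⁸ m/s) / (163.2×10⁻⁹ m) = 7.5971 eV

Therefore:
φ = 7.5971 - 5.157 = 2.44 eV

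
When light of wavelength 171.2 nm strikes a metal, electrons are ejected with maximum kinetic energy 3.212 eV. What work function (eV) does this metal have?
4.03 eV

From Einstein's photoelectric equation: KE_max = hf - φ = hc/λ - φ

Rearranging for φ:
φ = hc/λ - KE_max

Calculate photon energy:
E_photon = hc/λ = 7.2421 eV

Therefore:
φ = 7.2421 - 3.212 = 4.03 eV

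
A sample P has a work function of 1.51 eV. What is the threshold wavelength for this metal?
821.09 nm

The threshold wavelength is when the photon energy equals the work function:
hc/λ₀ = φ

Solving for λ₀:
λ₀ = hc/φ = (6.626×10⁻³⁴ J·s)(3×10⁸ m/s) / (1.51 eV × 1.602×10⁻¹⁹ J/eV)
λ₀ = 821.09 nm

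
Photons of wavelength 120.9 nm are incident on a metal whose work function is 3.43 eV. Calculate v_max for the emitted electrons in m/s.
1.5495e+06 m/s

First, find the maximum kinetic energy:
E_photon = hc/λ = 10.2551 eV
KE_max = E_photon - φ = 10.2551 - 3.43 = 6.8251 eV

Convert to Joules: KE_max = 6.8251 × 1.602×10⁻¹⁹ J = 1.0935e-18 J

Then use KE = ½mv² to find velocity:
v = √(2·KE/m) = √(2 × 1.0935e-18 J / 9.109e-31 kg)
v = 1.5495e+06 m/s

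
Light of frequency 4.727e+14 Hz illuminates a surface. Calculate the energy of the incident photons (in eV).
1.9549 eV

Using E = hf:

E = hf = (6.626×10⁻³⁴ J·s)(4.727e+14 Hz)
E = 1.9549 eV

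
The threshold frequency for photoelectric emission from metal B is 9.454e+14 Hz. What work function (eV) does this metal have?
3.91 eV

At the threshold frequency, photon energy equals work function:
φ = hf₀

Calculating:
φ = (6.626×10⁻³⁴ J·s)(9.454e+14 Hz)
φ = 3.91 eV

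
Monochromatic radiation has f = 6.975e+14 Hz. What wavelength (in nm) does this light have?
429.81 nm

Using the wave equation: c = fλ

Solving for wavelength:
λ = c/f = (3×10⁸ m/s) / (6.975e+14 Hz)
λ = 429.81 nm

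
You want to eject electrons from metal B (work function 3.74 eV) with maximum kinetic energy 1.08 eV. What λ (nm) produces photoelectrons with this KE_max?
257.23 nm

From Einstein's equation: KE_max = hc/λ - φ

Rearranging for λ:
hc/λ = KE_max + φ
λ = hc/(KE_max + φ)

Required photon energy:
E_photon = KE_max + φ = 1.08 + 3.74 = 4.82 eV

Required wavelength:
λ = hc/E_photon = (6.626×10⁻³⁴)(3×10⁸) / (4.82 × 1.602×10⁻¹⁹)
λ = 257.23 nm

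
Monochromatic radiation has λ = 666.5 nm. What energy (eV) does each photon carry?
1.8602 eV

Using E = hf = hc/λ:

E = hc/λ = (6.626×10⁻³⁴ J·s)(3×10⁸ m/s) / (666.5×10⁻⁹ m)
E = 1.8602 eV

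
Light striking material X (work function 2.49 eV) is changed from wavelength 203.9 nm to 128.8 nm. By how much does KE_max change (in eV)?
3.5455 eV

Using Einstein's equation: KE_max = hc/λ - φ

For λ₁ = 203.9 nm:
KE₁ = hc/λ₁ - φ = 6.0806 - 2.49 = 3.5906 eV

For λ₂ = 128.8 nm:
KE₂ = hc/λ₂ - φ = 9.6261 - 2.49 = 7.1361 eV

Change in KE:
ΔKE = KE₂ - KE₁ = 7.1361 - 3.5906 = 3.5455 eV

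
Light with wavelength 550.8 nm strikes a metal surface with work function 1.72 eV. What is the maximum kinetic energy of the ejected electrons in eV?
0.5310 eV

Using Einstein's photoelectric equation: KE_max = hf - φ = hc/λ - φ

First, calculate the photon energy:
E_photon = hc/λ = (6.626×10⁻³⁴ J·s)(3×10⁸ m/s) / (550.8×10⁻⁹ m)
E_photon = 2.2510 eV

Then, the maximum kinetic energy:
KE_max = E_photon - φ = 2.2510 eV - 1.72 eV = 0.5310 eV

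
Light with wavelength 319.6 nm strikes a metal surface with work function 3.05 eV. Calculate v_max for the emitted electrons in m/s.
5.4013e+05 m/s

First, find the maximum kinetic energy:
E_photon = hc/λ = 3.8794 eV
KE_max = E_photon - φ = 3.8794 - 3.05 = 0.8294 eV

Convert to Joules: KE_max = 0.8294 × 1.602×10⁻¹⁹ J = 1.3288e-19 J

Then use KE = ½mv² to find velocity:
v = √(2·KE/m) = √(2 × 1.3288e-19 J / 9.109e-31 kg)
v = 5.4013e+05 m/s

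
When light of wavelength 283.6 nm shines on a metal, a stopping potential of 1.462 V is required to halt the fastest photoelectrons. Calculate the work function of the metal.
2.91 eV

The stopping potential gives the maximum kinetic energy: KE_max = eV_s = 1.462 eV

From Einstein's photoelectric equation: KE_max = hc/λ - φ
Rearranging: φ = hc/λ - KE_max

Calculate photon energy:
E_photon = hc/λ = (6.626×10⁻³⁴ J·s)(3×10⁸ m/s) / (283.6×10⁻⁹ m) = 4.3718 eV

Therefore:
φ = 4.3718 - 1.462 = 2.91 eV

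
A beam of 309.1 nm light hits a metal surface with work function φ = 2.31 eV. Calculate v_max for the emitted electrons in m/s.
7.7356e+05 m/s

First, find the maximum kinetic energy:
E_photon = hc/λ = 4.0111 eV
KE_max = E_photon - φ = 4.0111 - 2.31 = 1.7011 eV

Convert to Joules: KE_max = 1.7011 × 1.602×10⁻¹⁹ J = 2.7255e-19 J

Then use KE = ½mv² to find velocity:
v = √(2·KE/m) = √(2 × 2.7255e-19 J / 9.109e-31 kg)
v = 7.7356e+05 m/s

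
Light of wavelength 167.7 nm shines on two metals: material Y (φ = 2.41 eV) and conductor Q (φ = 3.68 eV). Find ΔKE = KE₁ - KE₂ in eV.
1.2700 eV

Using KE_max = hc/λ - φ for each metal:

Photon energy: E = hc/λ = 7.3932 eV

For material Y (φ₁ = 2.41 eV):
KE₁ = E - φ₁ = 7.3932 - 2.41 = 4.9832 eV

For conductor Q (φ₂ = 3.68 eV):
KE₂ = E - φ₂ = 7.3932 - 3.68 = 3.7132 eV

Difference:
ΔKE = KE₁ - KE₂ = 4.9832 - 3.7132 = 1.2700 eV

Note: The difference equals the difference in work functions: 3.68 - 2.41 = 1.27 eV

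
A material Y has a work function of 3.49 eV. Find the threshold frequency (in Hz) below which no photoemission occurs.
8.4388e+14 Hz

The threshold frequency is when the photon energy equals the work function:
hf₀ = φ

Solving for f₀:
f₀ = φ/h = (3.49 eV × 1.602×10⁻¹⁹ J/eV) / (6.626×10⁻³⁴ J·s)
f₀ = 8.4388e+14 Hz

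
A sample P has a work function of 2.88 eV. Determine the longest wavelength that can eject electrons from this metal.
430.50 nm

The threshold wavelength is when the photon energy equals the work function:
hc/λ₀ = φ

Solving for λ₀:
λ₀ = hc/φ = (6.626×10⁻³⁴ J·s)(3×10⁸ m/s) / (2.88 eV × 1.602×10⁻¹⁹ J/eV)
λ₀ = 430.50 nm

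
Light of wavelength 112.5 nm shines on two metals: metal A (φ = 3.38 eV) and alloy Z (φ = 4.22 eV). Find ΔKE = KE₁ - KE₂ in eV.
0.8400 eV

Using KE_max = hc/λ - φ for each metal:

Photon energy: E = hc/λ = 11.0208 eV

For metal A (φ₁ = 3.38 eV):
KE₁ = E - φ₁ = 11.0208 - 3.38 = 7.6408 eV

For alloy Z (φ₂ = 4.22 eV):
KE₂ = E - φ₂ = 11.0208 - 4.22 = 6.8008 eV

Difference:
ΔKE = KE₁ - KE₂ = 7.6408 - 6.8008 = 0.8400 eV

Note: The difference equals the difference in work functions: 4.22 - 3.38 = 0.84 eV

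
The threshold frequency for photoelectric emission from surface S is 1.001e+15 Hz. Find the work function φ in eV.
4.14 eV

At the threshold frequency, photon energy equals work function:
φ = hf₀

Calculating:
φ = (6.626×10⁻³⁴ J·s)(1.001e+15 Hz)
φ = 4.14 eV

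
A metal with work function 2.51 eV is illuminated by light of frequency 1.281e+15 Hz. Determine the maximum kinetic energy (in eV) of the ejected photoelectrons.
2.7878 eV

Using Einstein's photoelectric equation: KE_max = hf - φ

First, calculate the photon energy:
E_photon = hf = (6.626×10⁻³⁴ J·s)(1.281e+15 Hz)
E_photon = 5.2978 eV

Then, the maximum kinetic energy:
KE_max = E_photon - φ = 5.2978 eV - 2.51 eV = 2.7878 eV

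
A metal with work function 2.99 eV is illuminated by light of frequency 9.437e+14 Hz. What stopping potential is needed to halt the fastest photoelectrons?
0.9128 V

The stopping potential V_s satisfies: eV_s = KE_max

First, find KE_max using Einstein's equation:
E_photon = hf = (6.626×10⁻³⁴ J·s)(9.437e+14 Hz) = 3.9028 eV
KE_max = E_photon - φ = 3.9028 - 2.99 = 0.9128 eV

Since eV_s = KE_max:
V_s = KE_max/e = 0.9128 V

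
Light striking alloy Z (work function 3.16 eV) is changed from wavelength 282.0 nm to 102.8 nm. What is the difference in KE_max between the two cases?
7.6641 eV

Using Einstein's equation: KE_max = hc/λ - φ

For λ₁ = 282.0 nm:
KE₁ = hc/λ₁ - φ = 4.3966 - 3.16 = 1.2366 eV

For λ₂ = 102.8 nm:
KE₂ = hc/λ₂ - φ = 12.0607 - 3.16 = 8.9007 eV

Change in KE:
ΔKE = KE₂ - KE₁ = 8.9007 - 1.2366 = 7.6641 eV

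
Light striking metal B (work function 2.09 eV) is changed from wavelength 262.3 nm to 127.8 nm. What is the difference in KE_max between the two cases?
4.9746 eV

Using Einstein's equation: KE_max = hc/λ - φ

For λ₁ = 262.3 nm:
KE₁ = hc/λ₁ - φ = 4.7268 - 2.09 = 2.6368 eV

For λ₂ = 127.8 nm:
KE₂ = hc/λ₂ - φ = 9.7014 - 2.09 = 7.6114 eV

Change in KE:
ΔKE = KE₂ - KE₁ = 7.6114 - 2.6368 = 4.9746 eV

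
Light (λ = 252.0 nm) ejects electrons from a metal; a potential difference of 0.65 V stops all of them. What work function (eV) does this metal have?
4.27 eV

The stopping potential gives the maximum kinetic energy: KE_max = eV_s = 0.65 eV

From Einstein's photoelectric equation: KE_max = hc/λ - φ
Rearranging: φ = hc/λ - KE_max

Calculate photon energy:
E_photon = hc/λ = (6.626×10⁻³⁴ J·s)(3×10⁸ m/s) / (252.0×10⁻⁹ m) = 4.9200 eV

Therefore:
φ = 4.9200 - 0.65 = 4.27 eV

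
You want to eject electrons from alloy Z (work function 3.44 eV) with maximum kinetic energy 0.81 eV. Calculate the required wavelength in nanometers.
291.73 nm

From Einstein's equation: KE_max = hc/λ - φ

Rearranging for λ:
hc/λ = KE_max + φ
λ = hc/(KE_max + φ)

Required photon energy:
E_photon = KE_max + φ = 0.81 + 3.44 = 4.25 eV

Required wavelength:
λ = hc/E_photon = (6.626×10⁻³⁴)(3×10⁸) / (4.25 × 1.602×10⁻¹⁹)
λ = 291.73 nm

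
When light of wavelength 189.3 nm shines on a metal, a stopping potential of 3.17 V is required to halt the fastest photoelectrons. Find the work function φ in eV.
3.38 eV

The stopping potential gives the maximum kinetic energy: KE_max = eV_s = 3.17 eV

From Einstein's photoelectric equation: KE_max = hc/λ - φ
Rearranging: φ = hc/λ - KE_max

Calculate photon energy:
E_photon = hc/λ = (6.626×10⁻³⁴ J·s)(3×10⁸ m/s) / (189.3×10⁻⁹ m) = 6.5496 eV

Therefore:
φ = 6.5496 - 3.17 = 3.38 eV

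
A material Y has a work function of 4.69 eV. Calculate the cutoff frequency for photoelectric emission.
1.1340e+15 Hz

The threshold frequency is when the photon energy equals the work function:
hf₀ = φ

Solving for f₀:
f₀ = φ/h = (4.69 eV × 1.602×10⁻¹⁹ J/eV) / (6.626×10⁻³⁴ J·s)
f₀ = 1.1340e+15 Hz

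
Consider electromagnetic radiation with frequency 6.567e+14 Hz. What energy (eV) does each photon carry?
2.7159 eV

Using E = hf:

E = hf = (6.626×10⁻³⁴ J·s)(6.567e+14 Hz)
E = 2.7159 eV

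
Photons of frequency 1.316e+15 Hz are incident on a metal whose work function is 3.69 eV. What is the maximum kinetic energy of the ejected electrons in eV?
1.7525 eV

Using Einstein's photoelectric equation: KE_max = hf - φ

First, calculate the photon energy:
E_photon = hf = (6.626×10⁻³⁴ J·s)(1.316e+15 Hz)
E_photon = 5.4425 eV

Then, the maximum kinetic energy:
KE_max = E_photon - φ = 5.4425 eV - 3.69 eV = 1.7525 eV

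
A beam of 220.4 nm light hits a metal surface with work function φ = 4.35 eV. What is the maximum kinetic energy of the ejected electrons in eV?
1.2754 eV

Using Einstein's photoelectric equation: KE_max = hf - φ = hc/λ - φ

First, calculate the photon energy:
E_photon = hc/λ = (6.626×10⁻³⁴ J·s)(3×10⁸ m/s) / (220.4×10⁻⁹ m)
E_photon = 5.6254 eV

Then, the maximum kinetic energy:
KE_max = E_photon - φ = 5.6254 eV - 4.35 eV = 1.2754 eV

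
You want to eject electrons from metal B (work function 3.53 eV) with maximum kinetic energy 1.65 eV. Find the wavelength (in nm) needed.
239.35 nm

From Einstein's equation: KE_max = hc/λ - φ

Rearranging for λ:
hc/λ = KE_max + φ
λ = hc/(KE_max + φ)

Required photon energy:
E_photon = KE_max + φ = 1.65 + 3.53 = 5.18 eV

Required wavelength:
λ = hc/E_photon = (6.626×10⁻³⁴)(3×10⁸) / (5.18 × 1.602×10⁻¹⁹)
λ = 239.35 nm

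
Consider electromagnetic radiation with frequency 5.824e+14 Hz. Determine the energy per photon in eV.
2.4086 eV

Using E = hf:

E = hf = (6.626×10⁻³⁴ J·s)(5.824e+14 Hz)
E = 2.4086 eV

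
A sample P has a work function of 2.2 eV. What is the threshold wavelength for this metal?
563.56 nm

The threshold wavelength is when the photon energy equals the work function:
hc/λ₀ = φ

Solving for λ₀:
λ₀ = hc/φ = (6.626×10⁻³⁴ J·s)(3×10⁸ m/s) / (2.2 eV × 1.602×10⁻¹⁹ J/eV)
λ₀ = 563.56 nm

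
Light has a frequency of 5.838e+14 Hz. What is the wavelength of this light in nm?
513.52 nm

Using the wave equation: c = fλ

Solving for wavelength:
λ = c/f = (3×10⁸ m/s) / (5.838e+14 Hz)
λ = 513.52 nm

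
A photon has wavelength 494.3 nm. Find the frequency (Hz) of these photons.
6.0650e+14 Hz

Using the wave equation: c = fλ

Solving for frequency:
f = c/λ = (3×10⁸ m/s) / (494.3×10⁻⁹ m)
f = 6.0650e+14 Hz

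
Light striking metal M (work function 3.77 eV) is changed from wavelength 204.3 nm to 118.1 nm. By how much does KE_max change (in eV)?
4.4295 eV

Using Einstein's equation: KE_max = hc/λ - φ

For λ₁ = 204.3 nm:
KE₁ = hc/λ₁ - φ = 6.0687 - 3.77 = 2.2987 eV

For λ₂ = 118.1 nm:
KE₂ = hc/λ₂ - φ = 10.4982 - 3.77 = 6.7282 eV

Change in KE:
ΔKE = KE₂ - KE₁ = 6.7282 - 2.2987 = 4.4295 eV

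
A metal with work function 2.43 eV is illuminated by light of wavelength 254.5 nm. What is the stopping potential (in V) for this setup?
2.4417 V

The stopping potential V_s satisfies: eV_s = KE_max

First, find KE_max using Einstein's equation:
E_photon = hc/λ = 4.8717 eV
KE_max = E_photon - φ = 4.8717 - 2.43 = 2.4417 eV

Since eV_s = KE_max:
V_s = KE_max/e = 2.4417 V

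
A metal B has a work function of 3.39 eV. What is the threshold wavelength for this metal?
365.74 nm

The threshold wavelength is when the photon energy equals the work function:
hc/λ₀ = φ

Solving for λ₀:
λ₀ = hc/φ = (6.626×10⁻³⁴ J·s)(3×10⁸ m/s) / (3.39 eV × 1.602×10⁻¹⁹ J/eV)
λ₀ = 365.74 nm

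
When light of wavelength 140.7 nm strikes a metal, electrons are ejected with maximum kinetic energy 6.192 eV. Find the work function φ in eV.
2.62 eV

From Einstein's photoelectric equation: KE_max = hf - φ = hc/λ - φ

Rearranging for φ:
φ = hc/λ - KE_max

Calculate photon energy:
E_photon = hc/λ = 8.8120 eV

Therefore:
φ = 8.8120 - 6.192 = 2.62 eV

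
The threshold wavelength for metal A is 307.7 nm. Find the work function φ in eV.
4.03 eV

At the threshold wavelength, photon energy equals work function:
φ = hc/λ₀

Calculating:
φ = (6.626×10⁻³⁴ J·s)(3×10⁸ m/s) / (307.7×10⁻⁹ m)
φ = 4.03 eV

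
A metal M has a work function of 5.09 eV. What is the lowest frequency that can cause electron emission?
1.2308e+15 Hz

The threshold frequency is when the photon energy equals the work function:
hf₀ = φ

Solving for f₀:
f₀ = φ/h = (5.09 eV × 1.602×10⁻¹⁹ J/eV) / (6.626×10⁻³⁴ J·s)
f₀ = 1.2308e+15 Hz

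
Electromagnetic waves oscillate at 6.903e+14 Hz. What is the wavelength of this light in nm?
434.29 nm

Using the wave equation: c = fλ

Solving for wavelength:
λ = c/f = (3×10⁸ m/s) / (6.903e+14 Hz)
λ = 434.29 nm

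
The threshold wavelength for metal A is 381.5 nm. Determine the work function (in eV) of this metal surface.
3.25 eV

At the threshold wavelength, photon energy equals work function:
φ = hc/λ₀

Calculating:
φ = (6.626×10⁻³⁴ J·s)(3×10⁸ m/s) / (381.5×10⁻⁹ m)
φ = 3.25 eV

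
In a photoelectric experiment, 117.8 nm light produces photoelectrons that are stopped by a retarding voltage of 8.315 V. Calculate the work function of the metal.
2.21 eV

The stopping potential gives the maximum kinetic energy: KE_max = eV_s = 8.315 eV

From Einstein's photoelectric equation: KE_max = hc/λ - φ
Rearranging: φ = hc/λ - KE_max

Calculate photon energy:
E_photon = hc/λ = (6.626×10⁻³⁴ J·s)(3×10⁸ m/s) / (117.8×10⁻⁹ m) = 10.5250 eV

Therefore:
φ = 10.5250 - 8.315 = 2.21 eV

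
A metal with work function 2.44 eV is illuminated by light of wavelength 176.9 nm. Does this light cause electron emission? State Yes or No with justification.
Yes

For photoemission, the photon energy must exceed the work function.

Photon energy: E = hc/λ = 7.0087 eV
Work function: φ = 2.44 eV

Since E_photon (7.0087 eV) > φ (2.44 eV), photoemission WILL occur.
The threshold wavelength is λ₀ = hc/φ = 508.1 nm.
Since 176.9 nm < 508.1 nm, the light has sufficient energy.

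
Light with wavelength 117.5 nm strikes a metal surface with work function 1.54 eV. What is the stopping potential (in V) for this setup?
9.0118 V

The stopping potential V_s satisfies: eV_s = KE_max

First, find KE_max using Einstein's equation:
E_photon = hc/λ = 10.5518 eV
KE_max = E_photon - φ = 10.5518 - 1.54 = 9.0118 eV

Since eV_s = KE_max:
V_s = KE_max/e = 9.0118 V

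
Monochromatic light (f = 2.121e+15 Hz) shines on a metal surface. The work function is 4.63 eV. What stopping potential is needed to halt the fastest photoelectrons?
4.1418 V

The stopping potential V_s satisfies: eV_s = KE_max

First, find KE_max using Einstein's equation:
E_photon = hf = (6.626×10⁻³⁴ J·s)(2.121e+15 Hz) = 8.7718 eV
KE_max = E_photon - φ = 8.7718 - 4.63 = 4.1418 eV

Since eV_s = KE_max:
V_s = KE_max/e = 4.1418 V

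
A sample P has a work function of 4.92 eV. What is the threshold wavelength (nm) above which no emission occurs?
252.00 nm

The threshold wavelength is when the photon energy equals the work function:
hc/λ₀ = φ

Solving for λ₀:
λ₀ = hc/φ = (6.626×10⁻³⁴ J·s)(3×10⁸ m/s) / (4.92 eV × 1.602×10⁻¹⁹ J/eV)
λ₀ = 252.00 nm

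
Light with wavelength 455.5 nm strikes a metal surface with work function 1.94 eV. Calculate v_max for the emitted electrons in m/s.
5.2446e+05 m/s

First, find the maximum kinetic energy:
E_photon = hc/λ = 2.7219 eV
KE_max = E_photon - φ = 2.7219 - 1.94 = 0.7819 eV

Convert to Joules: KE_max = 0.7819 × 1.602×10⁻¹⁹ J = 1.2528e-19 J

Then use KE = ½mv² to find velocity:
v = √(2·KE/m) = √(2 × 1.2528e-19 J / 9.109e-31 kg)
v = 5.2446e+05 m/s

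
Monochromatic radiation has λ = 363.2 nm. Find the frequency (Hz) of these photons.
8.2542e+14 Hz

Using the wave equation: c = fλ

Solving for frequency:
f = c/λ = (3×10⁸ m/s) / (363.2×10⁻⁹ m)
f = 8.2542e+14 Hz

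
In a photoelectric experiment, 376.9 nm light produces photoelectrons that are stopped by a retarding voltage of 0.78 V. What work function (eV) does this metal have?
2.51 eV

The stopping potential gives the maximum kinetic energy: KE_max = eV_s = 0.78 eV

From Einstein's photoelectric equation: KE_max = hc/λ - φ
Rearranging: φ = hc/λ - KE_max

Calculate photon energy:
E_photon = hc/λ = (6.626×10⁻³⁴ J·s)(3×10⁸ m/s) / (376.9×10⁻⁹ m) = 3.2896 eV

Therefore:
φ = 3.2896 - 0.78 = 2.51 eV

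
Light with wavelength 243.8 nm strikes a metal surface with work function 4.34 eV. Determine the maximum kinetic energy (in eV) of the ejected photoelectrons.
0.7455 eV

Using Einstein's photoelectric equation: KE_max = hf - φ = hc/λ - φ

First, calculate the photon energy:
E_photon = hc/λ = (6.626×10⁻³⁴ J·s)(3×10⁸ m/s) / (243.8×10⁻⁹ m)
E_photon = 5.0855 eV

Then, the maximum kinetic energy:
KE_max = E_photon - φ = 5.0855 eV - 4.34 eV = 0.7455 eV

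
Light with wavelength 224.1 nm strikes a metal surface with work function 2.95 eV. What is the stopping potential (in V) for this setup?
2.5825 V

The stopping potential V_s satisfies: eV_s = KE_max

First, find KE_max using Einstein's equation:
E_photon = hc/λ = 5.5325 eV
KE_max = E_photon - φ = 5.5325 - 2.95 = 2.5825 eV

Since eV_s = KE_max:
V_s = KE_max/e = 2.5825 V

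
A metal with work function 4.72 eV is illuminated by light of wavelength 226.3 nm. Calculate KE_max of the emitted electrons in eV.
0.7588 eV

Using Einstein's photoelectric equation: KE_max = hf - φ = hc/λ - φ

First, calculate the photon energy:
E_photon = hc/λ = (6.626×10⁻³⁴ J·s)(3×10⁸ m/s) / (226.3×10⁻⁹ m)
E_photon = 5.4788 eV

Then, the maximum kinetic energy:
KE_max = E_photon - φ = 5.4788 eV - 4.72 eV = 0.7588 eV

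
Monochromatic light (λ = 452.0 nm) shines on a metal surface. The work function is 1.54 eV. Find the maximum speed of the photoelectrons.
6.5052e+05 m/s

First, find the maximum kinetic energy:
E_photon = hc/λ = 2.7430 eV
KE_max = E_photon - φ = 2.7430 - 1.54 = 1.2030 eV

Convert to Joules: KE_max = 1.2030 × 1.602×10⁻¹⁹ J = 1.9274e-19 J

Then use KE = ½mv² to find velocity:
v = √(2·KE/m) = √(2 × 1.9274e-19 J / 9.109e-31 kg)
v = 6.5052e+05 m/s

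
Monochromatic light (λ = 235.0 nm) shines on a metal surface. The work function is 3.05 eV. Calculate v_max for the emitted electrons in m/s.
8.8487e+05 m/s

First, find the maximum kinetic energy:
E_photon = hc/λ = 5.2759 eV
KE_max = E_photon - φ = 5.2759 - 3.05 = 2.2259 eV

Convert to Joules: KE_max = 2.2259 × 1.602×10⁻¹⁹ J = 3.5663e-19 J

Then use KE = ½mv² to find velocity:
v = √(2·KE/m) = √(2 × 3.5663e-19 J / 9.109e-31 kg)
v = 8.8487e+05 m/s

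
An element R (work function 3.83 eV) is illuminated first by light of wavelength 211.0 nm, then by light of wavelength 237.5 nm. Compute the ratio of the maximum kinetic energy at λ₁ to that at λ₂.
1.4716

Using Einstein's equation: KE_max = hc/λ - φ

For λ₁ = 211.0 nm:
E₁ = hc/λ₁ = 5.8760 eV
KE₁ = E₁ - φ = 5.8760 - 3.83 = 2.0460 eV

For λ₂ = 237.5 nm:
E₂ = hc/λ₂ = 5.2204 eV
KE₂ = E₂ - φ = 5.2204 - 3.83 = 1.3904 eV

Ratio: KE₁/KE₂ = 2.0460/1.3904 = 1.4716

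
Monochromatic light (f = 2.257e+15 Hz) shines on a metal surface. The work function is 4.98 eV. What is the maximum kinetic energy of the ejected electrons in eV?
4.3542 eV

Using Einstein's photoelectric equation: KE_max = hf - φ

First, calculate the photon energy:
E_photon = hf = (6.626×10⁻³⁴ J·s)(2.257e+15 Hz)
E_photon = 9.3342 eV

Then, the maximum kinetic energy:
KE_max = E_photon - φ = 9.3342 eV - 4.98 eV = 4.3542 eV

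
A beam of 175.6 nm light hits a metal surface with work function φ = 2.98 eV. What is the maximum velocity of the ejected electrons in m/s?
1.1981e+06 m/s

First, find the maximum kinetic energy:
E_photon = hc/λ = 7.0606 eV
KE_max = E_photon - φ = 7.0606 - 2.98 = 4.0806 eV

Convert to Joules: KE_max = 4.0806 × 1.602×10⁻¹⁹ J = 6.5378e-19 J

Then use KE = ½mv² to find velocity:
v = √(2·KE/m) = √(2 × 6.5378e-19 J / 9.109e-31 kg)
v = 1.1981e+06 m/s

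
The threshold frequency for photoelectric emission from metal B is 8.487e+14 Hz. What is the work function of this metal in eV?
3.51 eV

At the threshold frequency, photon energy equals work function:
φ = hf₀

Calculating:
φ = (6.626×10⁻³⁴ J·s)(8.487e+14 Hz)
φ = 3.51 eV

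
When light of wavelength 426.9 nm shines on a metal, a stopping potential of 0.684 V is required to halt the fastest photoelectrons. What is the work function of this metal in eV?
2.22 eV

The stopping potential gives the maximum kinetic energy: KE_max = eV_s = 0.684 eV

From Einstein's photoelectric equation: KE_max = hc/λ - φ
Rearranging: φ = hc/λ - KE_max

Calculate photon energy:
E_photon = hc/λ = (6.626×10⁻³⁴ J·s)(3×10⁸ m/s) / (426.9×10⁻⁹ m) = 2.9043 eV

Therefore:
φ = 2.9043 - 0.684 = 2.22 eV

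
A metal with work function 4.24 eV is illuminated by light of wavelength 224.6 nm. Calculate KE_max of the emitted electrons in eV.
1.2802 eV

Using Einstein's photoelectric equation: KE_max = hf - φ = hc/λ - φ

First, calculate the photon energy:
E_photon = hc/λ = (6.626×10⁻³⁴ J·s)(3×10⁸ m/s) / (224.6×10⁻⁹ m)
E_photon = 5.5202 eV

Then, the maximum kinetic energy:
KE_max = E_photon - φ = 5.5202 eV - 4.24 eV = 1.2802 eV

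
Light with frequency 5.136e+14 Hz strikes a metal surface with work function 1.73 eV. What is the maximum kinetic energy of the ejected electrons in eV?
0.3941 eV

Using Einstein's photoelectric equation: KE_max = hf - φ

First, calculate the photon energy:
E_photon = hf = (6.626×10⁻³⁴ J·s)(5.136e+14 Hz)
E_photon = 2.1241 eV

Then, the maximum kinetic energy:
KE_max = E_photon - φ = 2.1241 eV - 1.73 eV = 0.3941 eV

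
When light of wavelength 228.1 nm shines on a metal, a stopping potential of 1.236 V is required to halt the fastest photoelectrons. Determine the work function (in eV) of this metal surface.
4.20 eV

The stopping potential gives the maximum kinetic energy: KE_max = eV_s = 1.236 eV

From Einstein's photoelectric equation: KE_max = hc/λ - φ
Rearranging: φ = hc/λ - KE_max

Calculate photon energy:
E_photon = hc/λ = (6.626×10⁻³⁴ J·s)(3×10⁸ m/s) / (228.1×10⁻⁹ m) = 5.4355 eV

Therefore:
φ = 5.4355 - 1.236 = 4.20 eV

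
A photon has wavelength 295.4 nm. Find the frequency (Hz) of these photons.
1.0149e+15 Hz

Using the wave equation: c = fλ

Solving for frequency:
f = c/λ = (3×10⁸ m/s) / (295.4×10⁻⁹ m)
f = 1.0149e+15 Hz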